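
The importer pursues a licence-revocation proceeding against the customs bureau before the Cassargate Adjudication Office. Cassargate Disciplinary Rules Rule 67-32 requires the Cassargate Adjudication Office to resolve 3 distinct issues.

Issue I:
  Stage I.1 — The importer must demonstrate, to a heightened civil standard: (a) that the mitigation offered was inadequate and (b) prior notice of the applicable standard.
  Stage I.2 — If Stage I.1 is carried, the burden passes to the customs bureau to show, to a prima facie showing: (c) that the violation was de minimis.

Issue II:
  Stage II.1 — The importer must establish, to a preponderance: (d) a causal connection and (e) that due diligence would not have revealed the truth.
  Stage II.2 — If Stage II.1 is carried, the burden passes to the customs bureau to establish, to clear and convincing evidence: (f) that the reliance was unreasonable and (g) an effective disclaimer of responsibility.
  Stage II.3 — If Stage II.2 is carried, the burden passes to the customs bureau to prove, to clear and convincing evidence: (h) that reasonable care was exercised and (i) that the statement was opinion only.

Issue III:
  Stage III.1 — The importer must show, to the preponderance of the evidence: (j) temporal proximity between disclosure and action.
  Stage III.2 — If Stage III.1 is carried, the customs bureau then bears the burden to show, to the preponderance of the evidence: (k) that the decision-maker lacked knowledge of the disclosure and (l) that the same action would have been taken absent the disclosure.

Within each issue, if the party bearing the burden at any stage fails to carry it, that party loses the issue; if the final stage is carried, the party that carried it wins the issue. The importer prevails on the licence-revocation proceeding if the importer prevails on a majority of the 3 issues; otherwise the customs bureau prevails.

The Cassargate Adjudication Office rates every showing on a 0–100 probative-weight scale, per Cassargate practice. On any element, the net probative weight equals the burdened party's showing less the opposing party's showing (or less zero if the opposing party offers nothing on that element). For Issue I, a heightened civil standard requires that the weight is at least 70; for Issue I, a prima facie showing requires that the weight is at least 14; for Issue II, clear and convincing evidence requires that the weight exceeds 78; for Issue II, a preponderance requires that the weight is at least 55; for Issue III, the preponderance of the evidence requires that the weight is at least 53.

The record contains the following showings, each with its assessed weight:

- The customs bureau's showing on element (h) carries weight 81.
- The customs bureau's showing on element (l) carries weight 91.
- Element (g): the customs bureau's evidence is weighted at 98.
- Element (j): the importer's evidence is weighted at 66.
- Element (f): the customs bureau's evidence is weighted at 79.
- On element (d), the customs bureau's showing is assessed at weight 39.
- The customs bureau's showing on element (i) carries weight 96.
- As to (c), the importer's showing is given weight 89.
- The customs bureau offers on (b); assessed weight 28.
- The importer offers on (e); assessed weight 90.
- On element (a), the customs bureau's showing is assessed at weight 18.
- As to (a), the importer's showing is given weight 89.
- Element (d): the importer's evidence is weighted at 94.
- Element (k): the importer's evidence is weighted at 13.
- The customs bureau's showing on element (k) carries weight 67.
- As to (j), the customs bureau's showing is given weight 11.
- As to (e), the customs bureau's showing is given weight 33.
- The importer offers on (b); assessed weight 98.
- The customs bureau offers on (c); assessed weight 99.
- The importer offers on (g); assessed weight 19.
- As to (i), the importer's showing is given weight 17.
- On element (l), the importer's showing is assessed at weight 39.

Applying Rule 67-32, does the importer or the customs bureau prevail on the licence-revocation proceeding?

— Issue I —
At Stage I.1 the importer must meet a heightened civil standard (weight is at least 70): on (a) the weight is 89 less the opposing 18 gives net 71, ≥ 70, so (a) meets the standard; on (b) the weight is 98 less the opposing 28 gives net 70, ≥ 70, so (b) meets the standard.
  The importer carries Stage I.1; the customs bureau now bears the burden.
At Stage I.2 the customs bureau must meet a prima facie showing (weight is at least 14): on (c) the weight is 99 less the opposing 89 gives net 10, which does not reach 14, so (c) does not meet the standard.
  The customs bureau does not carry Stage I.2.
The analysis ends at Stage I.2; the importer prevails on this issue.
— Issue II —
Stage II.1 — burden on importer; standard: a preponderance (weight is at least 55).
    (d): 94 − 39 = 55 ≥ 55 [met]
    (e): 90 − 33 = 57 ≥ 55 [met]
  Stage II.1 is satisfied; the onus moves to the customs bureau.
Stage II.2 — burden on customs bureau; standard: clear and convincing evidence (weight exceeds 78).
    (f): 79 > 78 [met]
    (g): 98 − 19 = 79 > 78 [met]
  Stage II.2 is satisfied; the customs bureau continues to bear the burden.
Stage II.3 — burden on customs bureau; standard: clear and convincing evidence (weight exceeds 78).
    (h): 81 > 78 [met]
    (i): 96 − 17 = 79 > 78 [met]
  The customs bureau carries the last stage.
Every stage carried; the customs bureau prevails on this issue.
— Issue III —
Stage III.1 — burden on importer; standard: the preponderance of the evidence (weight is at least 53).
    (j): 66 − 11 = 55 ≥ 53 [met]
  Stage III.1 is satisfied; the onus moves to the customs bureau.
Stage III.2 — burden on customs bureau; standard: the preponderance of the evidence (weight is at least 53).
    (k): 67 − 13 = 54 ≥ 53 [met]
    (l): 91 − 39 = 52 < 53 [not met]
  The customs bureau does not carry Stage III.2.
The analysis ends at Stage III.2; the importer prevails on this issue.
Per-issue: Issue I → importer; Issue II → customs bureau; Issue III → importer. The importer must prevail on a majority of issues; overall, the importer prevails.

importer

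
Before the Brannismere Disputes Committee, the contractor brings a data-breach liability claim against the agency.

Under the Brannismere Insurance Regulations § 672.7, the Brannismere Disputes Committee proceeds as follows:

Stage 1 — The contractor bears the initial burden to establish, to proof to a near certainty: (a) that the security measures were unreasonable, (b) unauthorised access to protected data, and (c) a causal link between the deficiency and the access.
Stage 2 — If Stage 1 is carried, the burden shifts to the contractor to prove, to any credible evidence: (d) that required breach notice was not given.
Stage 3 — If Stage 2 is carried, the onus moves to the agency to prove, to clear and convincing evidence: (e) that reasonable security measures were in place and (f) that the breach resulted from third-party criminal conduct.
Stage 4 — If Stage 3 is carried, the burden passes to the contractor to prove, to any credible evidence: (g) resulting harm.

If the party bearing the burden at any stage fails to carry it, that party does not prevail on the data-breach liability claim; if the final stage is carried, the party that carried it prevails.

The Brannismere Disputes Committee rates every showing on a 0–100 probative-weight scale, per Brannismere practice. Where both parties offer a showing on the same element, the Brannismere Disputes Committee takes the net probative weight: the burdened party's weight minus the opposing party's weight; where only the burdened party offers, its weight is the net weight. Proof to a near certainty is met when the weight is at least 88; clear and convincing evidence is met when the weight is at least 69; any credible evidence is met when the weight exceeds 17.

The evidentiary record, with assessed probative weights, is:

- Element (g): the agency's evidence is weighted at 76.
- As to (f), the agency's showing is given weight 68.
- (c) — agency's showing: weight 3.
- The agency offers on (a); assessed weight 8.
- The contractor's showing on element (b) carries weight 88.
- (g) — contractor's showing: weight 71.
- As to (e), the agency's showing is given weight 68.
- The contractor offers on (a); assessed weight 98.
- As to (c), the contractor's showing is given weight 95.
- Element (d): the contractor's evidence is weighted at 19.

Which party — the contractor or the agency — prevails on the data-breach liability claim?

contractor

Stage 1 (contractor, proof to a near certainty, weight is at least 88): (a) net 98−8=90 ≥ 88 — meets; (b) 88 ≥ 88 — meets; (c) net 95−3=92 ≥ 88 — meets.
  Stage 1 carried; the burden remains with the contractor.
Stage 2 (contractor, any credible evidence, weight exceeds 17): (d) 19 > 17 — meets.
  All elements met. The burden passes to the agency.
Stage 3 (agency, clear and convincing evidence, weight is at least 69): (e) 68 < 69 — fails; (f) 68 < 69 — fails.
  Not every element is met, so the agency fails to carry Stage 3.
So the contractor prevails.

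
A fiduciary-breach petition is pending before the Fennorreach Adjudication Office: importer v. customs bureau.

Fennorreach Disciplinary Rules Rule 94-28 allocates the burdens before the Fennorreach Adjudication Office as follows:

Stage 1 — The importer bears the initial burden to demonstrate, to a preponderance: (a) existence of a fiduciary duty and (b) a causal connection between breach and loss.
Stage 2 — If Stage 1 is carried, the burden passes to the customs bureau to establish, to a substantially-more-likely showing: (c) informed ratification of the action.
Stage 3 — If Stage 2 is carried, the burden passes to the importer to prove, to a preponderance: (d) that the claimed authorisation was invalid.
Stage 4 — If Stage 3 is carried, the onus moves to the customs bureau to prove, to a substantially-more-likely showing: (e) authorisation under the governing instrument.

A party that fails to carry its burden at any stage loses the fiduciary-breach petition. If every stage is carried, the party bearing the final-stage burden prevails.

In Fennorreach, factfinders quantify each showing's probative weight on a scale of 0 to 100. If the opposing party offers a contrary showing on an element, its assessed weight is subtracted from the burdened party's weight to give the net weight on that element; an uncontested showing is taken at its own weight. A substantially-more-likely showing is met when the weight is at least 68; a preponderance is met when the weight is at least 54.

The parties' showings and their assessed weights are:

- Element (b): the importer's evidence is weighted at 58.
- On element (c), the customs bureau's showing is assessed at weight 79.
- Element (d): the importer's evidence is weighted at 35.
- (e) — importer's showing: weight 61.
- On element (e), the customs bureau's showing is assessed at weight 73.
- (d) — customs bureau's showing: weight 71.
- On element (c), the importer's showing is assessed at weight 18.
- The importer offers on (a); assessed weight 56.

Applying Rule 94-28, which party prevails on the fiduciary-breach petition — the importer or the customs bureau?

At Stage 1 the importer must meet a preponderance (weight is at least 54): on (a) the weight is 56, which does reach 54, so (a) meets the standard; on (b) the weight is 58, which does reach 54, so (b) meets the standard.
  Stage 1 carried; the burden shifts to the customs bureau.
At Stage 2 the customs bureau must meet a substantially-more-likely showing (weight is at least 68): on (c) the weight is 79 less the opposing 18 gives net 61, < 68, so (c) does not meet the standard.
  The customs bureau does not carry Stage 2.
The importer prevails.

importer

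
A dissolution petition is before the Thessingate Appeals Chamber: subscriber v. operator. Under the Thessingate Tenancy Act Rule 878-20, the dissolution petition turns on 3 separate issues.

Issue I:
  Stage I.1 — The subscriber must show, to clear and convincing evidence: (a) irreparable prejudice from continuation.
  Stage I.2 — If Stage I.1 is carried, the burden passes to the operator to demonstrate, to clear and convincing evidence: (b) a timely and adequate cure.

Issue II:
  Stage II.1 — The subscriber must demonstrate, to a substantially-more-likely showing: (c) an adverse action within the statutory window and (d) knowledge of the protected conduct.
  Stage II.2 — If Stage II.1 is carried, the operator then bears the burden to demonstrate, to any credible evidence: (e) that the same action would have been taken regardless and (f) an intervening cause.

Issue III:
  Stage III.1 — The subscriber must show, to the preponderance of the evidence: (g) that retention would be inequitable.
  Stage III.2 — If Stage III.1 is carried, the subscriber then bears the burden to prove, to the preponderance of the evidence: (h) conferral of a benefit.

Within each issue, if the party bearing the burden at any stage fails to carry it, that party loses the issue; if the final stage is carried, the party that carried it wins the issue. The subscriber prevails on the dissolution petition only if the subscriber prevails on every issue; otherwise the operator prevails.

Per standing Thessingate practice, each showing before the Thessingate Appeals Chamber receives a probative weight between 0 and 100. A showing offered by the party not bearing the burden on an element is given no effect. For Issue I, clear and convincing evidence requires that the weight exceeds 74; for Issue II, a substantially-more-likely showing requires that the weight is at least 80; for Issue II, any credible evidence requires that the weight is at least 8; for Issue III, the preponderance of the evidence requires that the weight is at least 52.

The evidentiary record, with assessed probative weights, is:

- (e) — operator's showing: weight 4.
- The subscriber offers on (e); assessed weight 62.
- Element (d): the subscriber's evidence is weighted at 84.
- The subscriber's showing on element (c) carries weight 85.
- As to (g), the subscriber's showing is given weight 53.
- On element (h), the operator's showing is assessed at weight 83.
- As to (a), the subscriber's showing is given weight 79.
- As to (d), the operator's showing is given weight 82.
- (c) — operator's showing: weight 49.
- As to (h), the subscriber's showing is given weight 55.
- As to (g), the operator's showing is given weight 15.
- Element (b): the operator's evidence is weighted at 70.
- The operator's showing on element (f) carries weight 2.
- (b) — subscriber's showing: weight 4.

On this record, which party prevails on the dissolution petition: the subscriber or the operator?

— Issue I —
Stage I.1 — burden on subscriber; standard: clear and convincing evidence (weight exceeds 74).
    (a): 79 > 74 [met]
  Stage I.1 is satisfied; the onus moves to the operator.
Stage I.2 — burden on operator; standard: clear and convincing evidence (weight exceeds 74).
    (b): 70 (subscriber's 4 disregarded) ≤ 74 [not met]
  The operator does not carry Stage I.2.
The analysis ends at Stage I.2; the subscriber prevails on this issue.
— Issue II —
At Stage II.1 the subscriber must meet a substantially-more-likely showing (weight is at least 80): on (c) the weight is 85 (the operator's 49 is given no effect), ≥ 80, so (c) meets the standard; on (d) the weight is 84 (the operator's 82 is given no effect), which does reach 80, so (d) meets the standard.
  All elements met. The burden passes to the operator.
At Stage II.2 the operator must meet any credible evidence (weight is at least 8): on (e) the weight is 4 (the subscriber's 62 is given no effect), < 8, so (e) does not meet the standard; on (f) the weight is 2, which does not reach 8, so (f) does not meet the standard.
  Stage II.2 not carried; the operator fails its burden.
So the subscriber prevails on this issue.
— Issue III —
Stage III.1 — burden on subscriber; standard: the preponderance of the evidence (weight is at least 52).
    (g): 53 (operator's 15 disregarded) ≥ 52 [met]
  Stage III.1 carried; the burden remains with the subscriber.
Stage III.2 — burden on subscriber; standard: the preponderance of the evidence (weight is at least 52).
    (h): 55 (operator's 83 disregarded) ≥ 52 [met]
  Stage III.2 carried; the final stage is satisfied.
All stages carried — the subscriber prevails on this issue.
Per-issue: Issue I → subscriber; Issue II → subscriber; Issue III → subscriber. The subscriber must prevail on every issue; overall, the subscriber prevails.

subscriber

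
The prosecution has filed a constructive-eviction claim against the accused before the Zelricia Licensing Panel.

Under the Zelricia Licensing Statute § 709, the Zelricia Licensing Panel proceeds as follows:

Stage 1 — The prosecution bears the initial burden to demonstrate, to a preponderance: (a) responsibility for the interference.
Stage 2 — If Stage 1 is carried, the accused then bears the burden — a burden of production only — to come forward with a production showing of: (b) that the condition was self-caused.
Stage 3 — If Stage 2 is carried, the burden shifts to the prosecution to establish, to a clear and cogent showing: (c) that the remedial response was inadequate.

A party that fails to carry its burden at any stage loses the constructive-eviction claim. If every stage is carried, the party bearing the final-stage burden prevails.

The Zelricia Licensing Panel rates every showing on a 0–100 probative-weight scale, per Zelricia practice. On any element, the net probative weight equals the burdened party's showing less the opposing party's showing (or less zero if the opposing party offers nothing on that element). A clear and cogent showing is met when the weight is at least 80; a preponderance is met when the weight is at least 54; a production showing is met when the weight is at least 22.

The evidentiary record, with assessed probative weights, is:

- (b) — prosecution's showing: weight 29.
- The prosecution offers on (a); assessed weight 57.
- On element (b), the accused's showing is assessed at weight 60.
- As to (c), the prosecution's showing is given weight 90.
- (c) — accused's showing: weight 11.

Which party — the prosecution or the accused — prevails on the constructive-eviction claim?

Stage 1 (prosecution, a preponderance, weight is at least 54): (a) 57 ≥ 54 — meets.
  All elements met. The burden passes to the accused.
Stage 2 (accused, a production showing, weight is at least 22): (b) net 60−29=31 ≥ 22 — meets.
  Stage 2 is satisfied; the onus moves to the prosecution.
Stage 3 (prosecution, a clear and cogent showing, weight is at least 80): (c) net 90−11=79 < 80 — fails.
  Not every element is met, so the prosecution fails to carry Stage 3.
The accused prevails.

accused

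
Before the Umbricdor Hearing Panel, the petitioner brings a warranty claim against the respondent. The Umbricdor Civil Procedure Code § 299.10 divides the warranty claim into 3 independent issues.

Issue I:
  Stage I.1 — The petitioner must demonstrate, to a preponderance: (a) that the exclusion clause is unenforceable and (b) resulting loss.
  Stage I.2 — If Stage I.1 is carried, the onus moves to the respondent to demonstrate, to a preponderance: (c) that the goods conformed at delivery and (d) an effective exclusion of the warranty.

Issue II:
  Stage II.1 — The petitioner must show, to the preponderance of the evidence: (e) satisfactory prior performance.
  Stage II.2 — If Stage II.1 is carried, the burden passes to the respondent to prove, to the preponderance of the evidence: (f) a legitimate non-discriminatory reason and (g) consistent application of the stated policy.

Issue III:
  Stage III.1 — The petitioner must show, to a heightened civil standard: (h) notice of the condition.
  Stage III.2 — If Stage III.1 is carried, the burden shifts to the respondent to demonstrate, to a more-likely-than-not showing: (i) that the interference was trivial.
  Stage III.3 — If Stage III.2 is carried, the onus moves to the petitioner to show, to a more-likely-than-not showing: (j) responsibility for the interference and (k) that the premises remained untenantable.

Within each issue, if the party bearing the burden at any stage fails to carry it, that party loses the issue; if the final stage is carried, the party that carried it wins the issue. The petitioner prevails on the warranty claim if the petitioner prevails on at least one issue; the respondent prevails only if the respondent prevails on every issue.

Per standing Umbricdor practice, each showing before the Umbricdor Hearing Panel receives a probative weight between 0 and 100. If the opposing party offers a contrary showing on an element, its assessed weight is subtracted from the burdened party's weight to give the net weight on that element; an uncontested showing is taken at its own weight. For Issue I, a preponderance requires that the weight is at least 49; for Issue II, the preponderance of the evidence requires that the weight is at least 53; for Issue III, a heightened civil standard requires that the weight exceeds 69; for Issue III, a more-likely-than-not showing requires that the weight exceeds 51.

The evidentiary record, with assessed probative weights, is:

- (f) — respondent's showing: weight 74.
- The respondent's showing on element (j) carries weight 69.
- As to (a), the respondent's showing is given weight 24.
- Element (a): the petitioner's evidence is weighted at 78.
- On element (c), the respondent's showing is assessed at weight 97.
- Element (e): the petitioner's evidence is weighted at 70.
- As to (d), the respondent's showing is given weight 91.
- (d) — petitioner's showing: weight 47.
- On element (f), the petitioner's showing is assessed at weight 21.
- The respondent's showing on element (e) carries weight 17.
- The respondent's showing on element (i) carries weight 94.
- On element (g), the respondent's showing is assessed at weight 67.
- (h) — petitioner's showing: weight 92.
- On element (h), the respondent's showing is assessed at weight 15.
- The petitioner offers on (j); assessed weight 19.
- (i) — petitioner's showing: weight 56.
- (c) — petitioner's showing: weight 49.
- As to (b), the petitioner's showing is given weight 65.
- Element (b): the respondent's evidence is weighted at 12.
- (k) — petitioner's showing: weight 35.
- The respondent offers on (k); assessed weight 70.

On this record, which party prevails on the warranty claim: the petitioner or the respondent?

petitioner

— Issue I —
Stage I.1 — burden on petitioner; standard: a preponderance (weight is at least 49).
    (a): 78 − 24 = 54 ≥ 49 [met]
    (b): 65 − 12 = 53 ≥ 49 [met]
  The petitioner carries Stage I.1; the respondent now bears the burden.
Stage I.2 — burden on respondent; standard: a preponderance (weight is at least 49).
    (c): 97 − 49 = 48 < 49 [not met]
    (d): 91 − 47 = 44 < 49 [not met]
  The respondent does not carry Stage I.2.
The petitioner prevails on this issue.
— Issue II —
Stage II.1 — burden on petitioner; standard: the preponderance of the evidence (weight is at least 53).
    (e): 70 − 17 = 53 ≥ 53 [met]
  Stage II.1 carried; the burden shifts to the respondent.
Stage II.2 — burden on respondent; standard: the preponderance of the evidence (weight is at least 53).
    (f): 74 − 21 = 53 ≥ 53 [met]
    (g): 67 ≥ 53 [met]
  Stage II.2 carried; the final stage is satisfied.
With every stage satisfied, the respondent prevails on this issue.
— Issue III —
Stage III.1 — burden on petitioner; standard: a heightened civil standard (weight exceeds 69).
    (h): 92 − 15 = 77 > 69 [met]
  The petitioner carries Stage III.1; the respondent now bears the burden.
Stage III.2 — burden on respondent; standard: a more-likely-than-not showing (weight exceeds 51).
    (i): 94 − 56 = 38 ≤ 51 [not met]
  Not every element is met, so the respondent fails to carry Stage III.2.
The petitioner prevails on this issue.
Per-issue: Issue I → petitioner; Issue II → respondent; Issue III → petitioner. The petitioner must prevail on at least one issue; overall, the petitioner prevails.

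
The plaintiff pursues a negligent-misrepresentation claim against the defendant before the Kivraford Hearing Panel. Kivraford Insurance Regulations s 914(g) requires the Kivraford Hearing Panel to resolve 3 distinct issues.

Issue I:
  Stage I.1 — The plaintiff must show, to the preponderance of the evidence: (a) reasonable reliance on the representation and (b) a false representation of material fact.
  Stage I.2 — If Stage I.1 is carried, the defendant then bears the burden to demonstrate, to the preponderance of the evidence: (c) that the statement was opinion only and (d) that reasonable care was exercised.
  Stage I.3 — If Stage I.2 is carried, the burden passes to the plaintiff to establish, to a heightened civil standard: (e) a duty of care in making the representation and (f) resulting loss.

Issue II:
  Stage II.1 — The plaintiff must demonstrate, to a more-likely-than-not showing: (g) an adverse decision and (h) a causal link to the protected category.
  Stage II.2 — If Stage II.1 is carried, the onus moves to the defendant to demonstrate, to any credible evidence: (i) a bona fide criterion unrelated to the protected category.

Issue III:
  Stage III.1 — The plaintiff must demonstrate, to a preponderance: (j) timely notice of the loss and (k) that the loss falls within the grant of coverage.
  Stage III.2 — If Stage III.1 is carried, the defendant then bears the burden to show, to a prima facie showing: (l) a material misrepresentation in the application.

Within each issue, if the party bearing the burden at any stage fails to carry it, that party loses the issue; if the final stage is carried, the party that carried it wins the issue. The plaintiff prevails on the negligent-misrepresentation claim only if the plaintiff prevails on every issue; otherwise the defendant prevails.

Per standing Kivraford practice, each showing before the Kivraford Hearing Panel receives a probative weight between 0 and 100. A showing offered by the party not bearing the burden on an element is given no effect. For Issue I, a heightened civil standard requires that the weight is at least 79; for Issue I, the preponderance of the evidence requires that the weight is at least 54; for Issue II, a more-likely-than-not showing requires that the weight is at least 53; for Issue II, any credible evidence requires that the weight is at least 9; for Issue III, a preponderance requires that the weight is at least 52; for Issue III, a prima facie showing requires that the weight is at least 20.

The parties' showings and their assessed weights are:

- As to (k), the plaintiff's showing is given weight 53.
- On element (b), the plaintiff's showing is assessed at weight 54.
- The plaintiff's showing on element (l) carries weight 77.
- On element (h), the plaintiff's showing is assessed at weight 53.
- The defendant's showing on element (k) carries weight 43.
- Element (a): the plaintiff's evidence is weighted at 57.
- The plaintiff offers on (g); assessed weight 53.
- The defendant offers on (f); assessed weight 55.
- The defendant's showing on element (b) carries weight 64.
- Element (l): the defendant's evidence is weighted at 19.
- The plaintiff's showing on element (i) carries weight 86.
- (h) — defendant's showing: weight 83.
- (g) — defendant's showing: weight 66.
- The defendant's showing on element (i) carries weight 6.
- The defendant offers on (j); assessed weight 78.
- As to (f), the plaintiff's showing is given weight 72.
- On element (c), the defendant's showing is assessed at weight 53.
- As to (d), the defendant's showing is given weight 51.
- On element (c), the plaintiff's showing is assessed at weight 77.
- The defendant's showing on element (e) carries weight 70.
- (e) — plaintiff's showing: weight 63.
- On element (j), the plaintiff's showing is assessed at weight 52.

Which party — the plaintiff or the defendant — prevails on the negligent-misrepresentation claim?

— Issue I —
Stage I.1 — burden on plaintiff; standard: the preponderance of the evidence (weight is at least 54).
    (a): 57 ≥ 54 [met]
    (b): 54 (defendant's 64 disregarded) ≥ 54 [met]
  All elements met. The burden passes to the defendant.
Stage I.2 — burden on defendant; standard: the preponderance of the evidence (weight is at least 54).
    (c): 53 (plaintiff's 77 disregarded) < 54 [not met]
    (d): 51 < 54 [not met]
  Stage I.2 not carried; the defendant fails its burden.
The analysis ends at Stage I.2; the plaintiff prevails on this issue.
— Issue II —
Stage II.1 (plaintiff, a more-likely-than-not showing, weight is at least 53): (g) 53 (defendant's 66 disregarded) ≥ 53 — meets; (h) 53 (defendant's 83 disregarded) ≥ 53 — meets.
  The plaintiff carries Stage II.1; the defendant now bears the burden.
Stage II.2 (defendant, any credible evidence, weight is at least 9): (i) 6 (plaintiff's 86 disregarded) < 9 — fails.
  The defendant does not carry Stage II.2.
So the plaintiff prevails on this issue.
— Issue III —
Stage III.1 (plaintiff, a preponderance, weight is at least 52): (j) 52 (defendant's 78 disregarded) ≥ 52 — meets; (k) 53 (defendant's 43 disregarded) ≥ 52 — meets.
  Stage III.1 carried; the burden shifts to the defendant.
Stage III.2 (defendant, a prima facie showing, weight is at least 20): (l) 19 (plaintiff's 77 disregarded) < 20 — fails.
  Stage III.2 not carried; the defendant fails its burden.
So the plaintiff prevails on this issue.
Per-issue: Issue I → plaintiff; Issue II → plaintiff; Issue III → plaintiff. The plaintiff must prevail on every issue; overall, the plaintiff prevails.

plaintiff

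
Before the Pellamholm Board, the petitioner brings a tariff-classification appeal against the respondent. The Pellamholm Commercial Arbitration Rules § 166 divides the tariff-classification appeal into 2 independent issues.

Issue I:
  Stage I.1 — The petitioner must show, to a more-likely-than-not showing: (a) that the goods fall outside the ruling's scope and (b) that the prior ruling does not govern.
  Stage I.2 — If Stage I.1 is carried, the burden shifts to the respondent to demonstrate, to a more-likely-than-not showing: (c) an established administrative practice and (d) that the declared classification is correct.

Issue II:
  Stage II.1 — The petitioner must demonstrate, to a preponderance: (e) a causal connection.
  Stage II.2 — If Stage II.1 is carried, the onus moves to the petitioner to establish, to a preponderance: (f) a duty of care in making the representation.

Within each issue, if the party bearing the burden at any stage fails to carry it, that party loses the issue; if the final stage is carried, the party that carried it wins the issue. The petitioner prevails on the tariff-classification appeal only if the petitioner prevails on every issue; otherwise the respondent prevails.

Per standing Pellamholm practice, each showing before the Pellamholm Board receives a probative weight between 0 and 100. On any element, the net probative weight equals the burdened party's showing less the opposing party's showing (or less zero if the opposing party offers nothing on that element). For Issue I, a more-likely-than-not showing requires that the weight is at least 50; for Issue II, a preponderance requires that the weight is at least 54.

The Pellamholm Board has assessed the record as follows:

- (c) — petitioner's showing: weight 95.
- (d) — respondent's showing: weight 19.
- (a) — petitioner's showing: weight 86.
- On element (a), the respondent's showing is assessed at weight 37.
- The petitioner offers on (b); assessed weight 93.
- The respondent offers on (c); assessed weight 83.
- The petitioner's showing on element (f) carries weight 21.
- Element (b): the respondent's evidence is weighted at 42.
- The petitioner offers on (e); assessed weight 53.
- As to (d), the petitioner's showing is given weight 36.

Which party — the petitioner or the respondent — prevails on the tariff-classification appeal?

respondent

— Issue I —
Stage I.1 (petitioner, a more-likely-than-not showing, weight is at least 50): (a) net 86−37=49 < 50 — fails; (b) net 93−42=51 ≥ 50 — meets.
  Not every element is met, so the petitioner fails to carry Stage I.1.
The respondent prevails on this issue.
— Issue II —
Stage II.1 — burden on petitioner; standard: a preponderance (weight is at least 54).
    (e): 53 < 54 [not met]
  Not every element is met, so the petitioner fails to carry Stage II.1.
So the respondent prevails on this issue.
Per-issue: Issue I → respondent; Issue II → respondent. The petitioner must prevail on every issue; overall, the respondent prevails.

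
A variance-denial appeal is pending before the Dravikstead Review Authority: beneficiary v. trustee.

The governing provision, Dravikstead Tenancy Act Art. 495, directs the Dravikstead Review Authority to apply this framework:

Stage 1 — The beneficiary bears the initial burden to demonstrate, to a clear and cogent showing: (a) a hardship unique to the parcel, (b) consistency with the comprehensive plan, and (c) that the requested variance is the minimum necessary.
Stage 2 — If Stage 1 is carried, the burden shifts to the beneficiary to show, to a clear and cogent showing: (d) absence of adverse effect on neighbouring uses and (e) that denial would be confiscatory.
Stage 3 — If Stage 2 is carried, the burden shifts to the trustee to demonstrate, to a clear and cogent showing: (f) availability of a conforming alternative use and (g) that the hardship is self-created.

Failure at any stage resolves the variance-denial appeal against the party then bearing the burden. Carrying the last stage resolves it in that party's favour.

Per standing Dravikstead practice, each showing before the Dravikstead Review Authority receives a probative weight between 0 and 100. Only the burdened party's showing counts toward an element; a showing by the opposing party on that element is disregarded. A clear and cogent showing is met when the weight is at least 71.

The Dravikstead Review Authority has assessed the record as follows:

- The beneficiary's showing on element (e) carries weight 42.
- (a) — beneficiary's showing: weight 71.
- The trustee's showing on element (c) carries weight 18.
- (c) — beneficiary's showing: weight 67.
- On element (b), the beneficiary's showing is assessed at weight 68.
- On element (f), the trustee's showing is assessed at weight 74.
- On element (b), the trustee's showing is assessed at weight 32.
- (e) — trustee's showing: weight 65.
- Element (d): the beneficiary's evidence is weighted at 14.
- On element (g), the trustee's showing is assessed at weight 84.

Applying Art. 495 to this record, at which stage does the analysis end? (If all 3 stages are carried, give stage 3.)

stage 1

Stage 1 (beneficiary, a clear and cogent showing, weight is at least 71): (a) 71 ≥ 71 — meets; (b) 68 (trustee's 32 disregarded) < 71 — fails; (c) 67 (trustee's 18 disregarded) < 71 — fails.
  Stage 1 not carried; the beneficiary fails its burden.
The analysis ends at Stage 1; the trustee prevails.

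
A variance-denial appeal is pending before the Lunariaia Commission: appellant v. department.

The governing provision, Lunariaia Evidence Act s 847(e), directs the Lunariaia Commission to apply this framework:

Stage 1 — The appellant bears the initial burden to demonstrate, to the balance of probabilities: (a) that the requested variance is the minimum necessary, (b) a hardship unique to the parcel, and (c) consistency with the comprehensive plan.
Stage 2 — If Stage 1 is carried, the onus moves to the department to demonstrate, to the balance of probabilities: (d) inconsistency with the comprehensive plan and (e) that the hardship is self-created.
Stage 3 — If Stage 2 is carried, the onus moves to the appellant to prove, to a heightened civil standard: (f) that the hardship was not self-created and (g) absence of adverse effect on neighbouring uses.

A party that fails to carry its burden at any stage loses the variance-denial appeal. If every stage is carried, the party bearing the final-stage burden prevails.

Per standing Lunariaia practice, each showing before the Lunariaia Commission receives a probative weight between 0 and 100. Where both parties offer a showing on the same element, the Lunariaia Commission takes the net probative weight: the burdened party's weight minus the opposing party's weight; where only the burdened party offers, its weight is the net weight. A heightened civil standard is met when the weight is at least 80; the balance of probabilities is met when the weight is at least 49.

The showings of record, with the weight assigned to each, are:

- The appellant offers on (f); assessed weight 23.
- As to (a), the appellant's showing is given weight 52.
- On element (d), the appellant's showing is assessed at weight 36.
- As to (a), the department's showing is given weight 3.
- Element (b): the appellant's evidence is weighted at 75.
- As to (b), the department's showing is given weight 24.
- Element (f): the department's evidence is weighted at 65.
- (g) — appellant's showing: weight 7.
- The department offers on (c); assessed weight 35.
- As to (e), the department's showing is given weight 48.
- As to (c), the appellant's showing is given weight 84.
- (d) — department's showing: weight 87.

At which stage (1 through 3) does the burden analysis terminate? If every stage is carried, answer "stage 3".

stage 2

Stage 1 (appellant, the balance of probabilities, weight is at least 49): (a) net 52−3=49 ≥ 49 — meets; (b) net 75−24=51 ≥ 49 — meets; (c) net 84−35=49 ≥ 49 — meets.
  The appellant carries Stage 1; the department now bears the burden.
Stage 2 (department, the balance of probabilities, weight is at least 49): (d) net 87−36=51 ≥ 49 — meets; (e) 48 < 49 — fails.
  Not every element is met, so the department fails to carry Stage 2.
So the appellant prevails.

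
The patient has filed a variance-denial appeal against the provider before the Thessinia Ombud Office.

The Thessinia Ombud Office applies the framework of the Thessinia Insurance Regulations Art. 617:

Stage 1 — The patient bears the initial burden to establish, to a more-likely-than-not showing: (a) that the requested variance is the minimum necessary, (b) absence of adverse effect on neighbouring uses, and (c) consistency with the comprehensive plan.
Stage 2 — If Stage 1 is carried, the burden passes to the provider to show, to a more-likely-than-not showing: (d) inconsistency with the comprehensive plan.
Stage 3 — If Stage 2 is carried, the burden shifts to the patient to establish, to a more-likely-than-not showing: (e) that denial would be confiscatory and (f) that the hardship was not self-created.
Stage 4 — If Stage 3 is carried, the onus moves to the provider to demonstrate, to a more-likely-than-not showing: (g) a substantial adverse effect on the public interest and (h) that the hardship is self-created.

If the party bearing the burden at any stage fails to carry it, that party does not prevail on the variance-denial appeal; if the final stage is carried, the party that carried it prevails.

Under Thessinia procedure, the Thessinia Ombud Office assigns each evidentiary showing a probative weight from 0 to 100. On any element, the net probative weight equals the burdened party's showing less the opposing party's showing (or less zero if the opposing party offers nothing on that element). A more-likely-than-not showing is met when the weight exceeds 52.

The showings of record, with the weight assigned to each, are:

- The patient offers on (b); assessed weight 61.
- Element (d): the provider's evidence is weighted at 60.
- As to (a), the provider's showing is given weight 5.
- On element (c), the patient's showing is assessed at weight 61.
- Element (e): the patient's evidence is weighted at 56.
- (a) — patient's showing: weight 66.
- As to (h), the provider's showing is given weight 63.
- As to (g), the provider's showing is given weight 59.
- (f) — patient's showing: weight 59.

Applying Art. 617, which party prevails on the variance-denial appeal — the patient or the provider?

Stage 1 — burden on patient; standard: a more-likely-than-not showing (weight exceeds 52).
    (a): 66 − 5 = 61 > 52 [met]
    (b): 61 > 52 [met]
    (c): 61 > 52 [met]
  All elements met. The burden passes to the provider.
Stage 2 — burden on provider; standard: a more-likely-than-not showing (weight exceeds 52).
    (d): 60 > 52 [met]
  Stage 2 is satisfied; the onus moves to the patient.
Stage 3 — burden on patient; standard: a more-likely-than-not showing (weight exceeds 52).
    (e): 56 > 52 [met]
    (f): 59 > 52 [met]
  Stage 3 carried; the burden shifts to the provider.
Stage 4 — burden on provider; standard: a more-likely-than-not showing (weight exceeds 52).
    (g): 59 > 52 [met]
    (h): 63 > 52 [met]
  The provider carries the last stage.
With every stage satisfied, the provider prevails.

provider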